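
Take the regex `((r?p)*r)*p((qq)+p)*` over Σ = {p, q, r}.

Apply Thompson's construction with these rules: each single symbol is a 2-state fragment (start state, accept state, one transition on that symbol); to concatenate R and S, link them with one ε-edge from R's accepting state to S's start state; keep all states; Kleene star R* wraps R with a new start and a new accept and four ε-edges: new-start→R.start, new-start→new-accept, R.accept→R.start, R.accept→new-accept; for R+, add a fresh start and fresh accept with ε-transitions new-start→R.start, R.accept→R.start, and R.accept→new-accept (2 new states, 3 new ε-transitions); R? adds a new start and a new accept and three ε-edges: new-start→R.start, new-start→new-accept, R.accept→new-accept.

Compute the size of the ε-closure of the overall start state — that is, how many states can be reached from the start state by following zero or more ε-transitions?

10

Let C(F) = |ε-closure(F.start)| within fragment F, and note whether F accepts ε. Symbol fragments have C = 1 and do not accept ε. Then:
  r? : C = 1 (new start) + 1 (body) + 1 (new accept, via ε) = 3
  r?p : the left operand accepts ε, so the closure extends into the next operand (via the concat ε-link); C = 3 + 1 = 4
  (r?p)* : C = 1 (new start) + 4 (body) + 1 (new accept) = 6
  (r?p)*r : the left operand accepts ε, so the closure extends into the next operand (via the concat ε-link); C = 6 + 1 = 7
  ((r?p)*r)* : new start has ε-edges to the inner start and to the new accept, so C = 2 + 7 = 9
  qq : C equals the left operand's closure size = 1 (its accept is not ε-reachable, so the closure stops there)
  (qq)+ : new start ε-reaches only the body's start; the new accept needs a symbol first: C = 1 + 1 = 2
  (qq)+p : C equals the left operand's closure size = 2 (its accept is not ε-reachable, so the closure stops there)
  ((qq)+p)* : C = 1 (new start) + 2 (body) + 1 (new accept) = 4
  ((r?p)*r)*p((qq)+p)* : the left operand accepts ε, so the closure extends into the next operand (via the concat ε-link); C = 9 + 1 = 10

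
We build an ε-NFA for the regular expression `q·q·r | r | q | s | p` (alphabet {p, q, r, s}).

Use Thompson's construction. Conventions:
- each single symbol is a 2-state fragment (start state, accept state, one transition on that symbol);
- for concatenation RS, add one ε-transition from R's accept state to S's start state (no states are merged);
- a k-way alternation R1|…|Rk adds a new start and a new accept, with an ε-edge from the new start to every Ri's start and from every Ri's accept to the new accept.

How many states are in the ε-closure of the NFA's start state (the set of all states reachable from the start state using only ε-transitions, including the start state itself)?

Work bottom-up. For each fragment F, track |ε-closure(F.start)| and whether F's accept lies in that closure (i.e. whether F accepts ε). A single-symbol fragment has closure size 1 and does not accept ε.
  q·q·r — same as the first factor's closure: |closure| = 1
  q·q·r | r | q | s | p — new start ε-reaches every alternative's start; none of them accept ε, so the new accept is not reached: |closure| = 1 + 1 + 1 + 1 + 1 + 1 = 6

6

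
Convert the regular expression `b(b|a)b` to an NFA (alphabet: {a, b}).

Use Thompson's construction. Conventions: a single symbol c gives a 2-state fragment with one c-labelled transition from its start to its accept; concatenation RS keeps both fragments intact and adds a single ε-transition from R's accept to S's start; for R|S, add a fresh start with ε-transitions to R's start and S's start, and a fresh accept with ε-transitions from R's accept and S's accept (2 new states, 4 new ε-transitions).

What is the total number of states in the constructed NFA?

Recursing over subexpressions:
Each of the 4 symbol leaves contributes a 2-state fragment.
  b|a — 6 states
  b(b|a)b — 10 states

10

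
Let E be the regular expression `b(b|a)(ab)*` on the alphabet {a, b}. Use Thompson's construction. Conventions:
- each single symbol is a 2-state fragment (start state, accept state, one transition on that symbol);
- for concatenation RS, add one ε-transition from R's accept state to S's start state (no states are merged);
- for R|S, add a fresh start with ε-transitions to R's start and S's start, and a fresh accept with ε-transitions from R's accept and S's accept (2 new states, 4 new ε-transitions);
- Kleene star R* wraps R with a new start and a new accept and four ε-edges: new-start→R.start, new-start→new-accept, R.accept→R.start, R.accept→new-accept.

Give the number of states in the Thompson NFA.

Bottom-up over the parse tree:
Each of the 5 symbol leaves contributes a 2-state fragment.
  b|a → 6 states
  ab → 4 states
  (ab)* → 6 states
  b(b|a)(ab)* → 14 states

14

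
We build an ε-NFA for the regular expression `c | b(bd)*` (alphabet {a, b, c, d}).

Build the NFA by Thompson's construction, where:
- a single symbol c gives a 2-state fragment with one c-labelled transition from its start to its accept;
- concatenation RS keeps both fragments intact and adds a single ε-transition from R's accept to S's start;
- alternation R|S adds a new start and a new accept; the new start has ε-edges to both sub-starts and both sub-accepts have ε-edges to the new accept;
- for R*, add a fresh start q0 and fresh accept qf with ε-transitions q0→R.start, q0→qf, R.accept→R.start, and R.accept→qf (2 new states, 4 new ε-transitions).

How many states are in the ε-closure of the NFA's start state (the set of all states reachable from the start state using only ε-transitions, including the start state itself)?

3

Let C(F) = |ε-closure(F.start)| within fragment F, and note whether F accepts ε. Symbol fragments have C = 1 and do not accept ε. Then:
  bd — same as the first factor's closure: |ε-closure| = 1
  (bd)* — the star's fresh start ε-reaches both the body's start and the fresh accept: |ε-closure| = 2 + 1 = 3
  b(bd)* — |ε-closure| equals the left operand's closure size = 1 (its accept is not ε-reachable, so the closure stops there)
  c | b(bd)* — new start ε-reaches every alternative's start; none of them accept ε, so the new accept is not reached: |ε-closure| = 1 + 1 + 1 = 3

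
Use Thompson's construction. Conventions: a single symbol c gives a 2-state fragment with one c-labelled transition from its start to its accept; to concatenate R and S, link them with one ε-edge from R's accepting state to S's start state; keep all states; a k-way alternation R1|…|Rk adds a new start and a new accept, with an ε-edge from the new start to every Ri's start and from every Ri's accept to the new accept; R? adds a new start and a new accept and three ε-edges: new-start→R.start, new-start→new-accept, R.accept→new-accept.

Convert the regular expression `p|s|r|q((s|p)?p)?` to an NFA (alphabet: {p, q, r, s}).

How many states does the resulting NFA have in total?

22

Building bottom-up:
Each of the 7 symbol leaves contributes a 2-state fragment.
  s|p → 6 states
  (s|p)? → 8 states
  (s|p)?p → 10 states
  ((s|p)?p)? → 12 states
  q((s|p)?p)? → 14 states
  p|s|r|q((s|p)?p)? → 22 states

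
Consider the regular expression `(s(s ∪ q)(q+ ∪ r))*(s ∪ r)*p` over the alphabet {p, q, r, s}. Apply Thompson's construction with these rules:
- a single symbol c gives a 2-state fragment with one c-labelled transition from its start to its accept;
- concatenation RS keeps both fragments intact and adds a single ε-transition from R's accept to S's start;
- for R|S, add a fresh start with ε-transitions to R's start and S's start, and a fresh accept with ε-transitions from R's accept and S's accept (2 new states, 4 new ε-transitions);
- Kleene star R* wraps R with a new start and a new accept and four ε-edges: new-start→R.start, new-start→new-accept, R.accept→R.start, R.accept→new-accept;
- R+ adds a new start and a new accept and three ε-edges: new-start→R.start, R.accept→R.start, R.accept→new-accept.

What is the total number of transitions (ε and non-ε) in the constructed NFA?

35

Recursing over subexpressions:
Each of the 8 symbol leaves contributes 1 transition (1 symbol, 0 ε).
  s ∪ q → 6 transitions (2 symbol, 4 ε)
  q+ → 4 transitions (1 symbol, 3 ε)
  q+ ∪ r → 9 transitions (2 symbol, 7 ε)
  s(s ∪ q)(q+ ∪ r) → 18 transitions (5 symbol, 13 ε)
  (s(s ∪ q)(q+ ∪ r))* → 22 transitions (5 symbol, 17 ε)
  s ∪ r → 6 transitions (2 symbol, 4 ε)
  (s ∪ r)* → 10 transitions (2 symbol, 8 ε)
  (s(s ∪ q)(q+ ∪ r))*(s ∪ r)*p → 35 transitions (8 symbol, 27 ε)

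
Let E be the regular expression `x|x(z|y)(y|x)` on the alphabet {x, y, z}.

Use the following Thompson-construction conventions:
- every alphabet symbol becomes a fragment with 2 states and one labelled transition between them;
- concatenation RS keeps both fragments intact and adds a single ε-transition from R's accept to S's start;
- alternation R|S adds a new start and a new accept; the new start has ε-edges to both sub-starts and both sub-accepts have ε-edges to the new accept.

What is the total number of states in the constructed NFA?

By structural recursion:
Each of the 6 symbol leaves contributes a 2-state fragment.
  z|y → 6 states
  y|x → 6 states
  x(z|y)(y|x) → 14 states
  x|x(z|y)(y|x) → 18 states

18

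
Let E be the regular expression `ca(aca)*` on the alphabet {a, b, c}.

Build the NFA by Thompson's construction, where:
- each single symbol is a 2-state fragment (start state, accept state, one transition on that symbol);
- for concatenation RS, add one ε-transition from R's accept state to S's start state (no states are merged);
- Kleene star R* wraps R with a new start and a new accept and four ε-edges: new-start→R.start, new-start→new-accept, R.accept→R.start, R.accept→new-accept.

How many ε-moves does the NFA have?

By structural recursion:
Each of the 5 symbol leaves contributes 0 ε-transitions.
  aca → 2 ε-transitions
  (aca)* → 6 ε-transitions
  ca(aca)* → 8 ε-transitions

8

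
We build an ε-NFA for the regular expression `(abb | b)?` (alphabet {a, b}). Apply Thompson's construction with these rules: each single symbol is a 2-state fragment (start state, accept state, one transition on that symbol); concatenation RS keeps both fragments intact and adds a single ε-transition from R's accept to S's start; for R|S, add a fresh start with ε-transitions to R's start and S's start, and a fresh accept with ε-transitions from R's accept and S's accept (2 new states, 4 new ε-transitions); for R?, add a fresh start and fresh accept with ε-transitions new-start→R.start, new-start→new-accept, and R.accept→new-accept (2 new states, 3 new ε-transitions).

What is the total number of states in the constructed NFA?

Recursing over subexpressions:
Each of the 4 symbol leaves contributes a 2-state fragment.
  abb — 6 states
  abb | b — 10 states
  (abb | b)? — 12 states

12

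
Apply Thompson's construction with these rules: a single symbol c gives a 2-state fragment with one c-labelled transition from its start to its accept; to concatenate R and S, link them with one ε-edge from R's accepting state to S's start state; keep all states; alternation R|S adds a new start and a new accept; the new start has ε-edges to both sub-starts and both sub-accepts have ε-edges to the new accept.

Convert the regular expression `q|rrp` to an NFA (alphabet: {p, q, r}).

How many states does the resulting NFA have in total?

Building bottom-up:
Each of the 4 symbol leaves contributes a 2-state fragment.
  rrp — 6 states
  q|rrp — 10 states

10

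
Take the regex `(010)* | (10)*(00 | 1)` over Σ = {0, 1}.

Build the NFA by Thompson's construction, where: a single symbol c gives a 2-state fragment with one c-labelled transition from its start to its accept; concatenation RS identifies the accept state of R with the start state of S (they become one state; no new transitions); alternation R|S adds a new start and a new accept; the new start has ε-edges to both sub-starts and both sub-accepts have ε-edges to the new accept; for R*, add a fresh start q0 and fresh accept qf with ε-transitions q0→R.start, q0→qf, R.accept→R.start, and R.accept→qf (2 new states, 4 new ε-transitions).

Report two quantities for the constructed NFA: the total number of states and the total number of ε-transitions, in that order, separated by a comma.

19, 16

By structural recursion:
Each of the 8 symbol leaves contributes 2 states and 0 ε-transitions.
  010 = 4 states, 0 ε-transitions
  (010)* = 6 states, 4 ε-transitions
  10 = 3 states, 0 ε-transitions
  (10)* = 5 states, 4 ε-transitions
  00 = 3 states, 0 ε-transitions
  00 | 1 = 7 states, 4 ε-transitions
  (10)*(00 | 1) = 11 states, 8 ε-transitions
  (010)* | (10)*(00 | 1) = 19 states, 16 ε-transitions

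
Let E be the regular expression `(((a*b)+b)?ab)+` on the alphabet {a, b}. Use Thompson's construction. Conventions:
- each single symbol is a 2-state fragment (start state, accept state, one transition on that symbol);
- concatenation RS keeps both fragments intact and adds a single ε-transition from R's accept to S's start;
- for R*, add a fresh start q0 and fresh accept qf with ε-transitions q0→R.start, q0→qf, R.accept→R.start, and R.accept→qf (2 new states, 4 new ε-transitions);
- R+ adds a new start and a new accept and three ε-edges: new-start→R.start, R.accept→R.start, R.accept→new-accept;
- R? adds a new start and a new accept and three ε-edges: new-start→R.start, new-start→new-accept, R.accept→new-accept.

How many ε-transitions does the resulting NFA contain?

Recursing over subexpressions:
Each of the 5 symbol leaves contributes 0 ε-transitions.
  a* : 4 ε-transitions
  a*b : 5 ε-transitions
  (a*b)+ : 8 ε-transitions
  (a*b)+b : 9 ε-transitions
  ((a*b)+b)? : 12 ε-transitions
  ((a*b)+b)?ab : 14 ε-transitions
  (((a*b)+b)?ab)+ : 17 ε-transitions

17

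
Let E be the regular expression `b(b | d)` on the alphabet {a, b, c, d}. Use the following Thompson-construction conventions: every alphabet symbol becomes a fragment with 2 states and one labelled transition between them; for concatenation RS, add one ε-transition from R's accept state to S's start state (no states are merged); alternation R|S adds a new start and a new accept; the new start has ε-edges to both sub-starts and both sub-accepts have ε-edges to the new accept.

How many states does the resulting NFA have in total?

8

Recursing over subexpressions:
Each of the 3 symbol leaves contributes a 2-state fragment.
  b | d : 6 states
  b(b | d) : 8 states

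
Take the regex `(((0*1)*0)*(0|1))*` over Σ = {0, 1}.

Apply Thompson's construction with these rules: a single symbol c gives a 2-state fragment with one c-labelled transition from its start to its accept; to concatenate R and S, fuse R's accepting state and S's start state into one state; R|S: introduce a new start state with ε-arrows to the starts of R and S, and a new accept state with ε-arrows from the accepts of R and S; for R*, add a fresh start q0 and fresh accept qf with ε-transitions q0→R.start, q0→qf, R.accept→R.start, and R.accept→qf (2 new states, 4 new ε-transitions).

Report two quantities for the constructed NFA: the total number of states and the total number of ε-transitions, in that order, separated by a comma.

17, 20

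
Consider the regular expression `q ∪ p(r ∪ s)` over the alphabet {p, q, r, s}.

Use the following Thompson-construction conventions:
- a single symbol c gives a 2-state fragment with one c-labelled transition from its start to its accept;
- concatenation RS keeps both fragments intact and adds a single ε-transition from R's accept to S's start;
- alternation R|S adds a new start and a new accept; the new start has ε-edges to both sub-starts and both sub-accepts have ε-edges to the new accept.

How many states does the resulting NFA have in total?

By structural recursion:
Each of the 4 symbol leaves contributes a 2-state fragment.
  r ∪ s → 6 states
  p(r ∪ s) → 8 states
  q ∪ p(r ∪ s) → 12 states

12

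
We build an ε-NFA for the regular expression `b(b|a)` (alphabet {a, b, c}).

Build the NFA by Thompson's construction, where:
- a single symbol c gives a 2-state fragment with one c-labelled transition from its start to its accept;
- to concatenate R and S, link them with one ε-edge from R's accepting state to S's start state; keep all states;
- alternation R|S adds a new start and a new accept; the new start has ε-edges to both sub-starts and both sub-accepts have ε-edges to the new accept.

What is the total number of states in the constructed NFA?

Per subexpression:
Each of the 3 symbol leaves contributes a 2-state fragment.
  b|a = 6 states
  b(b|a) = 8 states

8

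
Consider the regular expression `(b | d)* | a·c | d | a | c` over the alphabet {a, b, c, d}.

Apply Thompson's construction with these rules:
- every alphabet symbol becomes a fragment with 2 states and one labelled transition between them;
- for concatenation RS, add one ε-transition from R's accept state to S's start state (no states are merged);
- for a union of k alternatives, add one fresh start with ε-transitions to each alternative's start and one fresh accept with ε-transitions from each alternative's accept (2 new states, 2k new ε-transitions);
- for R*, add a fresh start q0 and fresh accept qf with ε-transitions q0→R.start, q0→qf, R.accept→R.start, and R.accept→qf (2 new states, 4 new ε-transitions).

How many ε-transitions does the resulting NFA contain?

Recursing over subexpressions:
Each of the 7 symbol leaves contributes 0 ε-transitions.
  b | d → 4 ε-transitions
  (b | d)* → 8 ε-transitions
  a·c → 1 ε-transition
  (b | d)* | a·c | d | a | c → 19 ε-transitions

19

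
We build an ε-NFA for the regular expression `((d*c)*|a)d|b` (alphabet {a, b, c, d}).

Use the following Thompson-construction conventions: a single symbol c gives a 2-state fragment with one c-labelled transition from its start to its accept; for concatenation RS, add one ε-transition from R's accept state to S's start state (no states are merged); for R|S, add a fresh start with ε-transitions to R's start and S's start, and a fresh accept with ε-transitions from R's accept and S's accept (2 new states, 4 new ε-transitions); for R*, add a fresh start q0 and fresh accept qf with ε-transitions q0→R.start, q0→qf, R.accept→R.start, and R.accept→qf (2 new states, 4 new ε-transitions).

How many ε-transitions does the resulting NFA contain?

18

Building bottom-up:
Each of the 5 symbol leaves contributes 0 ε-transitions.
  d* = 4 ε-transitions
  d*c = 5 ε-transitions
  (d*c)* = 9 ε-transitions
  (d*c)*|a = 13 ε-transitions
  ((d*c)*|a)d = 14 ε-transitions
  ((d*c)*|a)d|b = 18 ε-transitions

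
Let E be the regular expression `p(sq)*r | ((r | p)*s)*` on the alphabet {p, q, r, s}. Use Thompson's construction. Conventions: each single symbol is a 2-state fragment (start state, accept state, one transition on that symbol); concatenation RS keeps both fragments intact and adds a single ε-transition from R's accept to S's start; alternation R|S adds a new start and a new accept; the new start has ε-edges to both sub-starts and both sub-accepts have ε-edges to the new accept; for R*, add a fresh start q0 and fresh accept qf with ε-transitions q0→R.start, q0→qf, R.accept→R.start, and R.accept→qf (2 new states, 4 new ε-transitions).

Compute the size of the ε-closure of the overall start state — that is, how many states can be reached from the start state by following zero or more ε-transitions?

11

Work bottom-up. For each fragment F, track |ε-closure(F.start)| and whether F's accept lies in that closure (i.e. whether F accepts ε). A single-symbol fragment has closure size 1 and does not accept ε.
  sq : |ε-closure| equals the left operand's closure size = 1 (its accept is not ε-reachable, so the closure stops there)
  (sq)* : new start has ε-edges to the inner start and to the new accept, so |ε-closure| = 2 + 1 = 3
  p(sq)*r : same as the first factor's closure: |ε-closure| = 1
  r | p : |ε-closure| = 1 + 1 + 1 = 3 (the new accept is not ε-reachable since no branch accepts ε)
  (r | p)* : the star's fresh start ε-reaches both the body's start and the fresh accept: |ε-closure| = 2 + 3 = 5
  (r | p)*s : the left operand accepts ε, so the closure extends into the next operand (via the concat ε-link); |ε-closure| = 5 + 1 = 6
  ((r | p)*s)* : |ε-closure| = 1 (new start) + 6 (body) + 1 (new accept) = 8
  p(sq)*r | ((r | p)*s)* : |ε-closure| = 1 (new start) + (1 + 8) + 1 (new accept, since some branch ε-reaches its own accept) = 11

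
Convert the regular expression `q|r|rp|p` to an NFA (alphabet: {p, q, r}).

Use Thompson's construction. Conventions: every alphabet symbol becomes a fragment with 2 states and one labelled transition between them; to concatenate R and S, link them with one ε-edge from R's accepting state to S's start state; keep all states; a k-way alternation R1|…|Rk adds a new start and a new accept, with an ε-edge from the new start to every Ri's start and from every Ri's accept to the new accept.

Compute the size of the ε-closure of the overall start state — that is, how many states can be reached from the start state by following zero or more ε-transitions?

Compute the ε-closure size of each fragment's start state recursively; a symbol fragment's start has no outgoing ε-edge, so its closure is just itself (size 1).
  rp — |closure| equals the left operand's closure size = 1 (its accept is not ε-reachable, so the closure stops there)
  q|r|rp|p — |closure| = 1 + 1 + 1 + 1 + 1 = 5 (the new accept is not ε-reachable since no branch accepts ε)

5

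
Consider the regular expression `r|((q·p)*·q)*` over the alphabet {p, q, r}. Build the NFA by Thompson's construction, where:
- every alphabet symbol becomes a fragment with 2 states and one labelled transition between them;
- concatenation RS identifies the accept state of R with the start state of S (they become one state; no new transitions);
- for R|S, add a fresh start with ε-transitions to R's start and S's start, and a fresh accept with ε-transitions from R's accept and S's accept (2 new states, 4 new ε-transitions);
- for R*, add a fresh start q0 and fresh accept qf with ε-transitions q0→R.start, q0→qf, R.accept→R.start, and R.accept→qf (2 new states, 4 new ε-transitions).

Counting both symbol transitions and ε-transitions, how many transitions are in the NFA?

Bottom-up over the parse tree:
Each of the 4 symbol leaves contributes 1 transition (1 symbol, 0 ε).
  q·p — 2 transitions (2 symbol, 0 ε)
  (q·p)* — 6 transitions (2 symbol, 4 ε)
  (q·p)*·q — 7 transitions (3 symbol, 4 ε)
  ((q·p)*·q)* — 11 transitions (3 symbol, 8 ε)
  r|((q·p)*·q)* — 16 transitions (4 symbol, 12 ε)

16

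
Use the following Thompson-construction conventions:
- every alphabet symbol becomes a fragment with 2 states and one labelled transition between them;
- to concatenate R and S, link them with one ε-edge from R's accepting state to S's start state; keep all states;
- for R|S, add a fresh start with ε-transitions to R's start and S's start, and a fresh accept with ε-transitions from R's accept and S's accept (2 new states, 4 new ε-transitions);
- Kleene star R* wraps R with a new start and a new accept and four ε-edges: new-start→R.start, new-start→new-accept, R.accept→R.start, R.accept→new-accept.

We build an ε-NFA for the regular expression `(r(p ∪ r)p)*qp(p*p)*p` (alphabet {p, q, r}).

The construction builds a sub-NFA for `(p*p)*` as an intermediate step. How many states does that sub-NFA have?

8

Fragment for `(p*p)*`:
Each of the 2 symbol leaves contributes a 2-state fragment.
  p* : 4 states
  p*p : 6 states
  (p*p)* : 8 states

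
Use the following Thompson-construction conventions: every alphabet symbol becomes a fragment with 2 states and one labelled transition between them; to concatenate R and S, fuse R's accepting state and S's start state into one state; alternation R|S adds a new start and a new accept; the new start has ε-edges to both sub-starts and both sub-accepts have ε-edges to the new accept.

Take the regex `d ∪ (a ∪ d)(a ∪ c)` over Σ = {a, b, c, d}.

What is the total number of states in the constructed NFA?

15

Bottom-up over the parse tree:
Each of the 5 symbol leaves contributes a 2-state fragment.
  a ∪ d → 6 states
  a ∪ c → 6 states
  (a ∪ d)(a ∪ c) → 11 states
  d ∪ (a ∪ d)(a ∪ c) → 15 states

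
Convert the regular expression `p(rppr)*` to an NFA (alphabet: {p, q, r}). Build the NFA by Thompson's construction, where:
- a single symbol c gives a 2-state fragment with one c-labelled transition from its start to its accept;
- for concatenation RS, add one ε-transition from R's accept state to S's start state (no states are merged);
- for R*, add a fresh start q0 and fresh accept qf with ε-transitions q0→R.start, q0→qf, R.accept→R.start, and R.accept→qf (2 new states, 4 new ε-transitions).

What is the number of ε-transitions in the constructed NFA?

8

Building bottom-up:
Each of the 5 symbol leaves contributes 0 ε-transitions.
  rppr — 3 ε-transitions
  (rppr)* — 7 ε-transitions
  p(rppr)* — 8 ε-transitions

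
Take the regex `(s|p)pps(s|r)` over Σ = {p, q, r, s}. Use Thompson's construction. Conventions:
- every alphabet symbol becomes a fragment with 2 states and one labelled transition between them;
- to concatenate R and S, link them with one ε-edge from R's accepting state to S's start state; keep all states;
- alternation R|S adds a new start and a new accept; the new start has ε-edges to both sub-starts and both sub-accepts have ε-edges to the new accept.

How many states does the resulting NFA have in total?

18

Recursing over subexpressions:
Each of the 7 symbol leaves contributes a 2-state fragment.
  s|p — 6 states
  s|r — 6 states
  (s|p)pps(s|r) — 18 states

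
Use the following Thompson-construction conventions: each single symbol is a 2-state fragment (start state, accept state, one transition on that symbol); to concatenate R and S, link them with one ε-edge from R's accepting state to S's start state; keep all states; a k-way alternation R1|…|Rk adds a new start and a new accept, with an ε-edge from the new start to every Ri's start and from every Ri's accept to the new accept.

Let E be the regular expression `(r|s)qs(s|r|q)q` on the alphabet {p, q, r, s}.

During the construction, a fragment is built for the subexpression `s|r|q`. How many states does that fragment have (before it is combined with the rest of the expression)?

Fragment for `s|r|q`:
Each of the 3 symbol leaves contributes a 2-state fragment.
  s|r|q → 8 states

8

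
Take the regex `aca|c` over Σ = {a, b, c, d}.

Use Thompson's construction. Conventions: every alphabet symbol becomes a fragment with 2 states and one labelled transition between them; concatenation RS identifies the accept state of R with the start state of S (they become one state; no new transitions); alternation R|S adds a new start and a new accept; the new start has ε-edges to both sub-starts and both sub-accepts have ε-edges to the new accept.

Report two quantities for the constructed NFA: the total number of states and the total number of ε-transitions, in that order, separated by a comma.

8, 4

Per subexpression:
Each of the 4 symbol leaves contributes 2 states and 0 ε-transitions.
  aca — 4 states, 0 ε-transitions
  aca|c — 8 states, 4 ε-transitions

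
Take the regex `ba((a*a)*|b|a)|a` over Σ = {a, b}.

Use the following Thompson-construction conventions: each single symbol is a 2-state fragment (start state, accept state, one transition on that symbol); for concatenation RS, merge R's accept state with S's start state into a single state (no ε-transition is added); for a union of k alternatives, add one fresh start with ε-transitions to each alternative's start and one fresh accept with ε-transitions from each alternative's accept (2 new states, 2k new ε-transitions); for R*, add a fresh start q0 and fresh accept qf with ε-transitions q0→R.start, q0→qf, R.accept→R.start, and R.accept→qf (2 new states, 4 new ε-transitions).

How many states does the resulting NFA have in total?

Building bottom-up:
Each of the 7 symbol leaves contributes a 2-state fragment.
  a* : 4 states
  a*a : 5 states
  (a*a)* : 7 states
  (a*a)*|b|a : 13 states
  ba((a*a)*|b|a) : 15 states
  ba((a*a)*|b|a)|a : 19 states

19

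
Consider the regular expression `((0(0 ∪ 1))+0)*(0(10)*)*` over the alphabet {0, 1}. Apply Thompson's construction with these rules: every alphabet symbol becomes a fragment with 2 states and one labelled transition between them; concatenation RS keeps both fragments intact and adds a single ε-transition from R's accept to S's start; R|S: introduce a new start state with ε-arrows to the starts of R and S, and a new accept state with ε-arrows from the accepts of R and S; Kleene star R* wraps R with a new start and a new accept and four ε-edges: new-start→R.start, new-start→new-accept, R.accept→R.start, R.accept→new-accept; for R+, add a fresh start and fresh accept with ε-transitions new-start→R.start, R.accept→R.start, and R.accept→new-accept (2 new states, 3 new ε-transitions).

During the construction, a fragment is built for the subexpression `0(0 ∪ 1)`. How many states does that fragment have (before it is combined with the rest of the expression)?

8

Fragment for `0(0 ∪ 1)`:
Each of the 3 symbol leaves contributes a 2-state fragment.
  0 ∪ 1 = 6 states
  0(0 ∪ 1) = 8 states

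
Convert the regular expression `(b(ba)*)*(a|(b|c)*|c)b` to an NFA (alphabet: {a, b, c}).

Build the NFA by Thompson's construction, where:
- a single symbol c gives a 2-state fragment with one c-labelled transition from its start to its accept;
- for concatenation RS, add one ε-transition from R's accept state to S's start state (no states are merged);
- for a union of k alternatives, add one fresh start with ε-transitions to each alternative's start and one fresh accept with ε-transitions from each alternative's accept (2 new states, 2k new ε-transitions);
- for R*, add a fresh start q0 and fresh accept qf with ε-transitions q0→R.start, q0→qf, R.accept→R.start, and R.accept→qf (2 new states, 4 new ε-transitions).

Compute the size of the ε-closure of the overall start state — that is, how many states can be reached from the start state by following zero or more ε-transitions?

Let C(F) = |ε-closure(F.start)| within fragment F, and note whether F accepts ε. Symbol fragments have C = 1 and do not accept ε. Then:
  ba — C equals the left operand's closure size = 1 (its accept is not ε-reachable, so the closure stops there)
  (ba)* — C = 1 (new start) + 1 (body) + 1 (new accept) = 3
  b(ba)* — C equals the left operand's closure size = 1 (its accept is not ε-reachable, so the closure stops there)
  (b(ba)*)* — the star's fresh start ε-reaches both the body's start and the fresh accept: C = 2 + 1 = 3
  b|c — C = 1 + 1 + 1 = 3 (the new accept is not ε-reachable since no branch accepts ε)
  (b|c)* — the star's fresh start ε-reaches both the body's start and the fresh accept: C = 2 + 3 = 5
  a|(b|c)*|c — new start ε-reaches every alternative's start; at least one alternative accepts ε, so the union's new accept is reached too: C = 1 + 1 + 5 + 1 + 1 = 9
  (b(ba)*)*(a|(b|c)*|c)b — the left operand accepts ε, so the closure extends into the next operand (via the concat ε-link); C = 3 + 9 + 1 = 13

13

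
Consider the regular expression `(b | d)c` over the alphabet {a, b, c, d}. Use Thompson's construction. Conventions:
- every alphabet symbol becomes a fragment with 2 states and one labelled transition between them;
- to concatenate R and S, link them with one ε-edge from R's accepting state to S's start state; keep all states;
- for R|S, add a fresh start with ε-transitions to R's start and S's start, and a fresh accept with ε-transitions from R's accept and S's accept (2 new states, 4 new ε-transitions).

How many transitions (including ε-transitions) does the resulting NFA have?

8

Building bottom-up:
Each of the 3 symbol leaves contributes 1 transition (1 symbol, 0 ε).
  b | d — 6 transitions (2 symbol, 4 ε)
  (b | d)c — 8 transitions (3 symbol, 5 ε)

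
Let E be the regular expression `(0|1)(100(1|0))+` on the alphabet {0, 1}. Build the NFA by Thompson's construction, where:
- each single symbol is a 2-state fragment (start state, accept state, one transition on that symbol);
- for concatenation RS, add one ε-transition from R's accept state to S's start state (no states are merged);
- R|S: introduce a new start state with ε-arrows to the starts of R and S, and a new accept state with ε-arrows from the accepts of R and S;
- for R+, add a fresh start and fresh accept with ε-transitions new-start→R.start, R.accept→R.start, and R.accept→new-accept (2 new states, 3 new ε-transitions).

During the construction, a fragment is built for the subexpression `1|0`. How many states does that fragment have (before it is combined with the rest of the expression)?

Fragment for `1|0`:
Each of the 2 symbol leaves contributes a 2-state fragment.
  1|0 — 6 states

6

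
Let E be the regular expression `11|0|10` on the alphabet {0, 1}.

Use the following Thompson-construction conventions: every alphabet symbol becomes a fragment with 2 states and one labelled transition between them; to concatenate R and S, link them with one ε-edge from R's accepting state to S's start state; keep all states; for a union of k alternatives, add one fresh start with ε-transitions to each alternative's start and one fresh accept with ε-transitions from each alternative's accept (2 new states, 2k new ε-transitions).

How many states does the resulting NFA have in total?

Bottom-up over the parse tree:
Each of the 5 symbol leaves contributes a 2-state fragment.
  11 = 4 states
  10 = 4 states
  11|0|10 = 12 states

12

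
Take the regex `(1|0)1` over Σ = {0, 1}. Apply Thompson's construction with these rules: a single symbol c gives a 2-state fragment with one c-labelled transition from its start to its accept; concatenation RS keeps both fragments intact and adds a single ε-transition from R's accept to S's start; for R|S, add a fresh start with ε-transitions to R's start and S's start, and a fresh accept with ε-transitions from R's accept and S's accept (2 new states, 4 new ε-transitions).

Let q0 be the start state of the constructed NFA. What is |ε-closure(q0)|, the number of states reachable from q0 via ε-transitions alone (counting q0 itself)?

3

Compute the ε-closure size of each fragment's start state recursively; a symbol fragment's start has no outgoing ε-edge, so its closure is just itself (size 1).
  1|0 : |ε-closure| = 1 + 1 + 1 = 3 (the new accept is not ε-reachable since no branch accepts ε)
  (1|0)1 : |ε-closure| equals the left operand's closure size = 3 (its accept is not ε-reachable, so the closure stops there)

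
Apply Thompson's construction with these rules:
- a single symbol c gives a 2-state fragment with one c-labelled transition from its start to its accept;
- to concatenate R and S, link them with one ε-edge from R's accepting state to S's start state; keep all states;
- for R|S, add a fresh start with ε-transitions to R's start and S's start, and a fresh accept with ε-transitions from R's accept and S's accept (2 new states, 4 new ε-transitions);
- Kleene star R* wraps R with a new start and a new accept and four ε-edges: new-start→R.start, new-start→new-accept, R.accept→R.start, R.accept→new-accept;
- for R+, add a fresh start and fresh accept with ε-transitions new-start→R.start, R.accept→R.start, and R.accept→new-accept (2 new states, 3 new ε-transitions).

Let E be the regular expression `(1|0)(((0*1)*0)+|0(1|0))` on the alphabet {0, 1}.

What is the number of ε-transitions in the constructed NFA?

27

Building bottom-up:
Each of the 8 symbol leaves contributes 0 ε-transitions.
  1|0 : 4 ε-transitions
  0* : 4 ε-transitions
  0*1 : 5 ε-transitions
  (0*1)* : 9 ε-transitions
  (0*1)*0 : 10 ε-transitions
  ((0*1)*0)+ : 13 ε-transitions
  1|0 : 4 ε-transitions
  0(1|0) : 5 ε-transitions
  ((0*1)*0)+|0(1|0) : 22 ε-transitions
  (1|0)(((0*1)*0)+|0(1|0)) : 27 ε-transitions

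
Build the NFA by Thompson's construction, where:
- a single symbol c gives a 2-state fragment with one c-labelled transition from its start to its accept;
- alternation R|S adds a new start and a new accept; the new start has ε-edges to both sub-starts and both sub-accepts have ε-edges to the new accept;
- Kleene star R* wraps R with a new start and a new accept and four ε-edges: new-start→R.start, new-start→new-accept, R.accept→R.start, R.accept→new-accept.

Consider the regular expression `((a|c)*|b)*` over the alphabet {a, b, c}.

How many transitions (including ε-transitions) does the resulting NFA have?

Per subexpression:
Each of the 3 symbol leaves contributes 1 transition (1 symbol, 0 ε).
  a|c → 6 transitions (2 symbol, 4 ε)
  (a|c)* → 10 transitions (2 symbol, 8 ε)
  (a|c)*|b → 15 transitions (3 symbol, 12 ε)
  ((a|c)*|b)* → 19 transitions (3 symbol, 16 ε)

19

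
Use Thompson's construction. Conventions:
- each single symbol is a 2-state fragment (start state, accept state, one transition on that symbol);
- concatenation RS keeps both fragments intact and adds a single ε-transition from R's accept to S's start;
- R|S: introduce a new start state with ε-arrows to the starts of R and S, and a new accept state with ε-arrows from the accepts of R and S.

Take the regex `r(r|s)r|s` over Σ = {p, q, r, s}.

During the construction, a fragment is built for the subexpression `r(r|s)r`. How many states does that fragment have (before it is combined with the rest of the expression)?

Fragment for `r(r|s)r`:
Each of the 4 symbol leaves contributes a 2-state fragment.
  r|s : 6 states
  r(r|s)r : 10 states

10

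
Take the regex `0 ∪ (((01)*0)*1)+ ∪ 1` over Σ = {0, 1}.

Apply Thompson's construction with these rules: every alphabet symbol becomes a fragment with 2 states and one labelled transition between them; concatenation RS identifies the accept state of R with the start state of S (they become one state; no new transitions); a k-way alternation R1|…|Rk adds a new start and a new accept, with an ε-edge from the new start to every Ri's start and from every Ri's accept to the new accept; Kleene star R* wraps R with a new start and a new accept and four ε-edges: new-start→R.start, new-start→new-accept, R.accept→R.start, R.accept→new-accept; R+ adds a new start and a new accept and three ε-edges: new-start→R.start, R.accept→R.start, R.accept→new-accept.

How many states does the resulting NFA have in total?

17

Per subexpression:
Each of the 6 symbol leaves contributes a 2-state fragment.
  01 — 3 states
  (01)* — 5 states
  (01)*0 — 6 states
  ((01)*0)* — 8 states
  ((01)*0)*1 — 9 states
  (((01)*0)*1)+ — 11 states
  0 ∪ (((01)*0)*1)+ ∪ 1 — 17 states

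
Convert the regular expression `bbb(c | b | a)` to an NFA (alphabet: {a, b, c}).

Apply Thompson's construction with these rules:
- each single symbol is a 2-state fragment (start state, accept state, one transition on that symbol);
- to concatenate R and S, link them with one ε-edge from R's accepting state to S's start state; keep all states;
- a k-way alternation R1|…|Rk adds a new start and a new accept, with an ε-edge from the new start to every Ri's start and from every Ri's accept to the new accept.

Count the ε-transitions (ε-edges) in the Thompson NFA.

9

By structural recursion:
Each of the 6 symbol leaves contributes 0 ε-transitions.
  c | b | a : 6 ε-transitions
  bbb(c | b | a) : 9 ε-transitions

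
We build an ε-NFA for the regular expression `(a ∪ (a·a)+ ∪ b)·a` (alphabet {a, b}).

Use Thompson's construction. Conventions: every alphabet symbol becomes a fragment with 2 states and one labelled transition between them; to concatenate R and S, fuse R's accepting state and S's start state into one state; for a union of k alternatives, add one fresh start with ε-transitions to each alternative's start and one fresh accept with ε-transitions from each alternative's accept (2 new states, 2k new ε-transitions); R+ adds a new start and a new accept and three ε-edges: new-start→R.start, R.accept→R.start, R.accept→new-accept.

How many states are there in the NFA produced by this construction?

12

Building bottom-up:
Each of the 5 symbol leaves contributes a 2-state fragment.
  a·a — 3 states
  (a·a)+ — 5 states
  a ∪ (a·a)+ ∪ b — 11 states
  (a ∪ (a·a)+ ∪ b)·a — 12 states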